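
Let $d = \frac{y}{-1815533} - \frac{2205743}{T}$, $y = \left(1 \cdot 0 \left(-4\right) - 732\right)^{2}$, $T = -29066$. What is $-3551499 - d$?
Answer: $- \frac{187417593409830457}{52770282178} \approx -3.5516 \cdot 10^{6}$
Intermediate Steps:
$y = 535824$ ($y = \left(0 \left(-4\right) - 732\right)^{2} = \left(0 - 732\right)^{2} = \left(-732\right)^{2} = 535824$)
$d = \frac{3989024945635}{52770282178}$ ($d = \frac{535824}{-1815533} - \frac{2205743}{-29066} = 535824 \left(- \frac{1}{1815533}\right) - - \frac{2205743}{29066} = - \frac{535824}{1815533} + \frac{2205743}{29066} = \frac{3989024945635}{52770282178} \approx 75.592$)
$-3551499 - d = -3551499 - \frac{3989024945635}{52770282178} = - \frac{187417593409830457}{52770282178}$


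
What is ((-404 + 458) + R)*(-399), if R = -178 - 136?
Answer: 103740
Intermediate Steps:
R = -314
((-404 + 458) + R)*(-399) = ((-404 + 458) - 314)*(-399) = (54 - 314)*(-399) = -260*(-399) = 103740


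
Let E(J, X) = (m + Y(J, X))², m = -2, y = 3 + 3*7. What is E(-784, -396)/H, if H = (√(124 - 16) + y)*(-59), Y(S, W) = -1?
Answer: -6/767 + 3*√3/1534 ≈ -0.0044354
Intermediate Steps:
y = 24 (y = 3 + 21 = 24)
E(J, X) = 9 (E(J, X) = (-2 - 1)² = (-3)² = 9)
H = -1416 - 354*√3 (H = (√(124 - 16) + 24)*(-59) = (√108 + 24)*(-59) = (6*√3 + 24)*(-59) = (24 + 6*√3)*(-59) = -1416 - 354*√3 ≈ -2029.1)
E(-784, -396)/H = 9/(-1416 - 354*√3)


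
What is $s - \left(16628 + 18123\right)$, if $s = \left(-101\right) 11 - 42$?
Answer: $-35904$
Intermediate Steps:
$s = -1153$ ($s = -1111 - 42 = -1153$)
$s - \left(16628 + 18123\right) = -1153 - \left(16628 + 18123\right) = -1153 - 34751 = -35904$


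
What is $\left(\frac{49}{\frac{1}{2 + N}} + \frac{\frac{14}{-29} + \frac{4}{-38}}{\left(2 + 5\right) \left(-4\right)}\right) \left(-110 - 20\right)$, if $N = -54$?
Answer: $\frac{1277582150}{3857} \approx 3.3124 \cdot 10^{5}$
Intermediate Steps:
$\left(\frac{49}{\frac{1}{2 + N}} + \frac{\frac{14}{-29} + \frac{4}{-38}}{\left(2 + 5\right) \left(-4\right)}\right) \left(-110 - 20\right) = \left(\frac{49}{\frac{1}{2 - 54}} + \frac{\frac{14}{-29} + \frac{4}{-38}}{\left(2 + 5\right) \left(-4\right)}\right) \left(-110 - 20\right) = \left(\frac{49}{\frac{1}{-52}} + \frac{14 \left(- \frac{1}{29}\right) + 4 \left(- \frac{1}{38}\right)}{7 \left(-4\right)}\right) \left(-130\right) = \left(\frac{49}{- \frac{1}{52}} + \frac{- \frac{14}{29} - \frac{2}{19}}{-28}\right) \left(-130\right) = \left(49 \left(-52\right) - - \frac{81}{3857}\right) \left(-130\right) = \left(-2548 + \frac{81}{3857}\right) \left(-130\right) = \left(- \frac{9827555}{3857}\right) \left(-130\right) = \frac{1277582150}{3857}$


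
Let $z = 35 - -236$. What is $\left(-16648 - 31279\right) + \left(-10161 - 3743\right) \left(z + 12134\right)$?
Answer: $-172527047$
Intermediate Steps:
$z = 271$ ($z = 35 + 236 = 271$)
$\left(-16648 - 31279\right) + \left(-10161 - 3743\right) \left(z + 12134\right) = \left(-16648 - 31279\right) + \left(-10161 - 3743\right) \left(271 + 12134\right) = -47927 - 172479120 = -172527047$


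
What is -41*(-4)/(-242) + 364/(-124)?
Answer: -13553/3751 ≈ -3.6132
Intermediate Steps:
-41*(-4)/(-242) + 364/(-124) = 164*(-1/242) + 364*(-1/124) = -82/121 - 91/31 = -13553/3751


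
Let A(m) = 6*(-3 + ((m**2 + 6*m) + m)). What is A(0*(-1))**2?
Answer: 324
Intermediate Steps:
A(m) = -18 + 6*m**2 + 42*m (A(m) = 6*(-3 + (m**2 + 7*m)) = 6*(-3 + m**2 + 7*m) = -18 + 6*m**2 + 42*m)
A(0*(-1))**2 = (-18 + 6*(0*(-1))**2 + 42*(0*(-1)))**2 = (-18 + 6*0**2 + 42*0)**2 = (-18 + 6*0 + 0)**2 = (-18 + 0 + 0)**2 = (-18)**2 = 324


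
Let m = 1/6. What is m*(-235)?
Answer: -235/6 ≈ -39.167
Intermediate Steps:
m = 1/6 ≈ 0.16667
m*(-235) = (1/6)*(-235) = -235/6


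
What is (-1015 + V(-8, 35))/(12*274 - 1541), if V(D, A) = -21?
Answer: -1036/1747 ≈ -0.59302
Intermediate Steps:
(-1015 + V(-8, 35))/(12*274 - 1541) = (-1015 - 21)/(12*274 - 1541) = -1036/(3288 - 1541) = -1036/1747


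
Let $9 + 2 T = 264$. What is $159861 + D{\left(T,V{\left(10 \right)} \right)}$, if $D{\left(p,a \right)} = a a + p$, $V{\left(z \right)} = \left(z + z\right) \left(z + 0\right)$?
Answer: $\frac{399977}{2} \approx 1.9999 \cdot 10^{5}$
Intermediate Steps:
$T = \frac{255}{2}$ ($T = - \frac{9}{2} + \frac{1}{2} \cdot 264 = - \frac{9}{2} + 132 = \frac{255}{2} \approx 127.5$)
$V{\left(z \right)} = 2 z^{2}$ ($V{\left(z \right)} = 2 z z = 2 z^{2}$)
$D{\left(p,a \right)} = p + a^{2}$ ($D{\left(p,a \right)} = a^{2} + p = p + a^{2}$)
$159861 + D{\left(T,V{\left(10 \right)} \right)} = 159861 + \left(\frac{255}{2} + \left(2 \cdot 10^{2}\right)^{2}\right) = 159861 + \left(\frac{255}{2} + \left(2 \cdot 100\right)^{2}\right) = 159861 + \left(\frac{255}{2} + 200^{2}\right) = 159861 + \left(\frac{255}{2} + 40000\right) = 159861 + \frac{80255}{2} = \frac{399977}{2}$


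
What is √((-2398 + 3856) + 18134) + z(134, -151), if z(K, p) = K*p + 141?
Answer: -20093 + 2*√4898 ≈ -19953.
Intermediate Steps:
z(K, p) = 141 + K*p
√((-2398 + 3856) + 18134) + z(134, -151) = √((-2398 + 3856) + 18134) + (141 + 134*(-151)) = √(1458 + 18134) + (141 - 20234) = √19592 - 20093 = 2*√4898 - 20093 = -20093 + 2*√4898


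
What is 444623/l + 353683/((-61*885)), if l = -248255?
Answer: -22361309164/2680409235 ≈ -8.3425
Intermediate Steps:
444623/l + 353683/((-61*885)) = 444623/(-248255) + 353683/((-61*885)) = 444623*(-1/248255) + 353683/(-53985) = -444623/248255 + 353683*(-1/53985) = -444623/248255 - 353683/53985 = -22361309164/2680409235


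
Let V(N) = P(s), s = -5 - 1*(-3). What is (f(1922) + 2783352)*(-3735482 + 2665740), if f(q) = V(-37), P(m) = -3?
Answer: -2977465325958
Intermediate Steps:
s = -2 (s = -5 + 3 = -2)
V(N) = -3
f(q) = -3
(f(1922) + 2783352)*(-3735482 + 2665740) = (-3 + 2783352)*(-3735482 + 2665740) = 2783349*(-1069742) = -2977465325958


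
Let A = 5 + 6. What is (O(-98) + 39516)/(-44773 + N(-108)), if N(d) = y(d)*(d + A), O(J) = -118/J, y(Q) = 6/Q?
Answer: -34854174/39485033 ≈ -0.88272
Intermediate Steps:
A = 11
N(d) = 6*(11 + d)/d (N(d) = (6/d)*(d + 11) = (6/d)*(11 + d) = 6*(11 + d)/d)
(O(-98) + 39516)/(-44773 + N(-108)) = (-118/(-98) + 39516)/(-44773 + (6 + 66/(-108))) = (-118*(-1/98) + 39516)/(-44773 + (6 + 66*(-1/108))) = (59/49 + 39516)/(-44773 + (6 - 11/18)) = 1936343/(49*(-44773 + 97/18)) = 1936343/(49*(-805817/18)) = (1936343/49)*(-18/805817) = -34854174/39485033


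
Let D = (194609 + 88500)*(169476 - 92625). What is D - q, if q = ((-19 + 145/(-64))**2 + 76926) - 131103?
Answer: 89117751229535/4096 ≈ 2.1757e+10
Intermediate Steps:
q = -220056671/4096 (q = ((-19 + 145*(-1/64))**2 + 76926) - 131103 = ((-19 - 145/64)**2 + 76926) - 131103 = ((-1361/64)**2 + 76926) - 131103 = (1852321/4096 + 76926) - 131103 = 316941217/4096 - 131103 = -220056671/4096 ≈ -53725.)
D = 21757209759 (D = 283109*76851 = 21757209759)
D - q = 21757209759 - 1*(-220056671/4096) = 21757209759 + 220056671/4096 = 89117751229535/4096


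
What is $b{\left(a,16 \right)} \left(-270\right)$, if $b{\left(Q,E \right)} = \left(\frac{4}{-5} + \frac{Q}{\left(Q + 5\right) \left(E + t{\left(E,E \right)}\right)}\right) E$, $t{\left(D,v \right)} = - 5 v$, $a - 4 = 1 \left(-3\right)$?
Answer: $\frac{13869}{4} \approx 3467.3$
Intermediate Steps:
$a = 1$ ($a = 4 + 1 \left(-3\right) = 4 - 3 = 1$)
$b{\left(Q,E \right)} = E \left(- \frac{4}{5} - \frac{Q}{4 E \left(5 + Q\right)}\right)$ ($b{\left(Q,E \right)} = \left(\frac{4}{-5} + \frac{Q}{\left(Q + 5\right) \left(E - 5 E\right)}\right) E = \left(4 \left(- \frac{1}{5}\right) + \frac{Q}{\left(5 + Q\right) \left(- 4 E\right)}\right) E = \left(- \frac{4}{5} + \frac{Q}{\left(-4\right) E \left(5 + Q\right)}\right) E = \left(- \frac{4}{5} + Q \left(- \frac{1}{4 E \left(5 + Q\right)}\right)\right) E = \left(- \frac{4}{5} - \frac{Q}{4 E \left(5 + Q\right)}\right) E = E \left(- \frac{4}{5} - \frac{Q}{4 E \left(5 + Q\right)}\right)$)
$b{\left(a,16 \right)} \left(-270\right) = \frac{\left(-80\right) 16 - 5 - 256 \cdot 1}{20 \left(5 + 1\right)} \left(-270\right) = \frac{-1280 - 5 - 256}{20 \cdot 6} \left(-270\right) = \frac{1}{20} \cdot \frac{1}{6} \left(-1541\right) \left(-270\right) = \left(- \frac{1541}{120}\right) \left(-270\right) = \frac{13869}{4}$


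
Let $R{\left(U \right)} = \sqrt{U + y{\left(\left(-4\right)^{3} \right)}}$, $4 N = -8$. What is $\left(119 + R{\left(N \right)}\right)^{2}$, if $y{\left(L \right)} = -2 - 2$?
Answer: $\left(119 + i \sqrt{6}\right)^{2} \approx 14155.0 + 582.98 i$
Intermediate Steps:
$N = -2$ ($N = \frac{1}{4} \left(-8\right) = -2$)
$y{\left(L \right)} = -4$
$R{\left(U \right)} = \sqrt{-4 + U}$ ($R{\left(U \right)} = \sqrt{U - 4} = \sqrt{-4 + U}$)
$\left(119 + R{\left(N \right)}\right)^{2} = \left(119 + \sqrt{-4 - 2}\right)^{2} = \left(119 + \sqrt{-6}\right)^{2} = \left(119 + i \sqrt{6}\right)^{2}$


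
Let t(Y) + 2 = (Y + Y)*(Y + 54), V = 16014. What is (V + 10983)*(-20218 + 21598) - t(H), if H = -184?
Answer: 37208022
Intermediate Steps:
t(Y) = -2 + 2*Y*(54 + Y) (t(Y) = -2 + (Y + Y)*(Y + 54) = -2 + (2*Y)*(54 + Y) = -2 + 2*Y*(54 + Y))
(V + 10983)*(-20218 + 21598) - t(H) = (16014 + 10983)*(-20218 + 21598) - (-2 + 2*(-184)² + 108*(-184)) = 26997*1380 - (-2 + 2*33856 - 19872) = 37255860 - (-2 + 67712 - 19872) = 37255860 - 1*47838 = 37255860 - 47838 = 37208022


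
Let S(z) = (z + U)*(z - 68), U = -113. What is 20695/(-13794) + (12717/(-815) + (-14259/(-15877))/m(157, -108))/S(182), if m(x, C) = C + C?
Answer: -1332131414822903/886743190974960 ≈ -1.5023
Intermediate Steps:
m(x, C) = 2*C
S(z) = (-113 + z)*(-68 + z) (S(z) = (z - 113)*(z - 68) = (-113 + z)*(-68 + z))
20695/(-13794) + (12717/(-815) + (-14259/(-15877))/m(157, -108))/S(182) = 20695/(-13794) + (12717/(-815) + (-14259/(-15877))/((2*(-108))))/(7684 + 182² - 181*182) = 20695*(-1/13794) + (12717*(-1/815) - 14259*(-1/15877)/(-216))/(7684 + 33124 - 32942) = -20695/13794 + (-12717/815 + (14259/15877)*(-1/216))/7866 = -20695/13794 + (-12717/815 - 4753/1143144)*(1/7866) = -20695/13794 - 14541235943/931662360*1/7866 = -20695/13794 - 14541235943/7328456123760 = -1332131414822903/886743190974960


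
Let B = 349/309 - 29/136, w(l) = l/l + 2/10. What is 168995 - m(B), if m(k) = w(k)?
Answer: 844969/5 ≈ 1.6899e+5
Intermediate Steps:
w(l) = 6/5 (w(l) = 1 + 2*(1/10) = 1 + 1/5 = 6/5)
B = 38503/42024 (B = 349*(1/309) - 29*1/136 = 349/309 - 29/136 = 38503/42024 ≈ 0.91621)
m(k) = 6/5
168995 - m(B) = 168995 - 1*6/5 = 168995 - 6/5 = 844969/5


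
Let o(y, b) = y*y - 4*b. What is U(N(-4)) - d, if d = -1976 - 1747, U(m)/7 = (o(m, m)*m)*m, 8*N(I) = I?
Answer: 59631/16 ≈ 3726.9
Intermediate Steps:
o(y, b) = y² - 4*b
N(I) = I/8
U(m) = 7*m²*(m² - 4*m) (U(m) = 7*(((m² - 4*m)*m)*m) = 7*((m*(m² - 4*m))*m) = 7*(m²*(m² - 4*m)) = 7*m²*(m² - 4*m))
d = -3723
U(N(-4)) - d = 7*((⅛)*(-4))³*(-4 + (⅛)*(-4)) - 1*(-3723) = 7*(-½)³*(-4 - ½) + 3723 = 7*(-⅛)*(-9/2) + 3723 = 63/16 + 3723 = 59631/16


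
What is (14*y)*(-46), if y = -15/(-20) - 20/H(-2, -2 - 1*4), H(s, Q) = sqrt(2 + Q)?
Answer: -483 - 6440*I ≈ -483.0 - 6440.0*I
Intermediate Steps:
y = 3/4 + 10*I (y = -15/(-20) - 20/sqrt(2 + (-2 - 1*4)) = -15*(-1/20) - 20/sqrt(2 + (-2 - 4)) = 3/4 - 20/sqrt(2 - 6) = 3/4 - 20*(-I/2) = 3/4 - (-10)*I = 3/4 + 10*I ≈ 0.75 + 10.0*I)
(14*y)*(-46) = (14*(3/4 + 10*I))*(-46) = (21/2 + 140*I)*(-46) = -483 - 6440*I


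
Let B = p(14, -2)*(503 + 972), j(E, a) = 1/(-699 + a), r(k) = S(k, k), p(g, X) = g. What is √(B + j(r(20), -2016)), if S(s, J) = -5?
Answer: √152215793535/2715 ≈ 143.70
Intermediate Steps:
r(k) = -5
B = 20650 (B = 14*(503 + 972) = 14*1475 = 20650)
√(B + j(r(20), -2016)) = √(20650 + 1/(-699 - 2016)) = √(20650 + 1/(-2715)) = √(20650 - 1/2715) = √(56064749/2715) = √152215793535/2715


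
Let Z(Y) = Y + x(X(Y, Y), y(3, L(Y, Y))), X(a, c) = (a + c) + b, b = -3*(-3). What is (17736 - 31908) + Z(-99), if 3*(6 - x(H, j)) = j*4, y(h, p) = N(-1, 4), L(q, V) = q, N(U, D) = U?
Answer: -42791/3 ≈ -14264.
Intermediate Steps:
b = 9
y(h, p) = -1
X(a, c) = 9 + a + c (X(a, c) = (a + c) + 9 = 9 + a + c)
x(H, j) = 6 - 4*j/3 (x(H, j) = 6 - j*4/3 = 6 - 4*j/3)
Z(Y) = 22/3 + Y (Z(Y) = Y + (6 - 4/3*(-1)) = Y + (6 + 4/3) = Y + 22/3 = 22/3 + Y)
(17736 - 31908) + Z(-99) = (17736 - 31908) + (22/3 - 99) = -14172 - 275/3 = -42791/3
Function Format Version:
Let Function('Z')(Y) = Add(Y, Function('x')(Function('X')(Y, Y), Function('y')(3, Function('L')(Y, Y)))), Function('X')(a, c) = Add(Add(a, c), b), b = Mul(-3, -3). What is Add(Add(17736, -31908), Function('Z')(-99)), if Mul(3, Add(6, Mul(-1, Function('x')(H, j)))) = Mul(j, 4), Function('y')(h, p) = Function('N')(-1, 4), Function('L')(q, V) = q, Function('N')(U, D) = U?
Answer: Rational(-42791, 3) ≈ -14264.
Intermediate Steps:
b = 9
Function('y')(h, p) = -1
Function('X')(a, c) = Add(9, a, c) (Function('X')(a, c) = Add(Add(a, c), 9) = Add(9, a, c))
Function('x')(H, j) = Add(6, Mul(Rational(-4, 3), j)) (Function('x')(H, j) = Add(6, Mul(Rational(-1, 3), Mul(j, 4))) = Add(6, Mul(Rational(-1, 3), Mul(4, j))) = Add(6, Mul(Rational(-4, 3), j)))
Function('Z')(Y) = Add(Rational(22, 3), Y) (Function('Z')(Y) = Add(Y, Add(6, Mul(Rational(-4, 3), -1))) = Add(Y, Add(6, Rational(4, 3))) = Add(Y, Rational(22, 3)) = Add(Rational(22, 3), Y))
Add(Add(17736, -31908), Function('Z')(-99)) = Add(Add(17736, -31908), Add(Rational(22, 3), -99)) = Add(-14172, Rational(-275, 3)) = Rational(-42791, 3)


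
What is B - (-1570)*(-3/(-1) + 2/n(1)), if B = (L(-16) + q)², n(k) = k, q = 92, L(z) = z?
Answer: 13626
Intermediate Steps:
B = 5776 (B = (-16 + 92)² = 76² = 5776)
B - (-1570)*(-3/(-1) + 2/n(1)) = 5776 - (-1570)*(-3/(-1) + 2/1) = 5776 - (-1570)*(-3*(-1) + 2*1) = 5776 - (-1570)*(3 + 2) = 5776 - (-1570)*5 = 5776 - 1*(-7850) = 5776 + 7850 = 13626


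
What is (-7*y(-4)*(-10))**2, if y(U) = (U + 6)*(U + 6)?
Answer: 78400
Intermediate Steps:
y(U) = (6 + U)**2 (y(U) = (6 + U)*(6 + U) = (6 + U)**2)
(-7*y(-4)*(-10))**2 = (-7*(6 - 4)**2*(-10))**2 = (-7*2**2*(-10))**2 = (-7*4*(-10))**2 = (-28*(-10))**2 = 280**2 = 78400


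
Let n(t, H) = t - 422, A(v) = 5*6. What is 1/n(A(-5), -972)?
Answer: -1/392 ≈ -0.0025510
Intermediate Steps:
A(v) = 30
n(t, H) = -422 + t
1/n(A(-5), -972) = 1/(-422 + 30) = 1/(-392) = -1/392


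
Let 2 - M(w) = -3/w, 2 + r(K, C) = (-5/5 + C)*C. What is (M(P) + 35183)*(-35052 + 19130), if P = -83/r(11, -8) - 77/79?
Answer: -6692631268810/11947 ≈ -5.6019e+8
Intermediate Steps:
r(K, C) = -2 + C*(-1 + C) (r(K, C) = -2 + (-5/5 + C)*C = -2 + (-5*⅕ + C)*C = -2 + (-1 + C)*C = -2 + C*(-1 + C))
P = -11947/5530 (P = -83/(-2 + (-8)² - 1*(-8)) - 77/79 = -83/(-2 + 64 + 8) - 77*1/79 = -83/70 - 77/79 = -11947/5530 ≈ -2.1604)
M(w) = 2 + 3/w (M(w) = 2 - (-3)/w = 2 + 3/w)
(M(P) + 35183)*(-35052 + 19130) = ((2 + 3/(-11947/5530)) + 35183)*(-35052 + 19130) = ((2 + 3*(-5530/11947)) + 35183)*(-15922) = ((2 - 16590/11947) + 35183)*(-15922) = (7304/11947 + 35183)*(-15922) = (420338605/11947)*(-15922) = -6692631268810/11947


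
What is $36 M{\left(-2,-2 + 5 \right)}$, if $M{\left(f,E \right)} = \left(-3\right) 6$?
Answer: $-648$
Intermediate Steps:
$M{\left(f,E \right)} = -18$
$36 M{\left(-2,-2 + 5 \right)} = 36 \left(-18\right) = -648$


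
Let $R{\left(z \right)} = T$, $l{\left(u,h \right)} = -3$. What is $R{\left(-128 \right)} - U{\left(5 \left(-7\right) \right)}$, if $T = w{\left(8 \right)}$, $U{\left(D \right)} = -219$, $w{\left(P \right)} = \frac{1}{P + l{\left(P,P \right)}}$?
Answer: $\frac{1096}{5} \approx 219.2$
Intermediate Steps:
$w{\left(P \right)} = \frac{1}{-3 + P}$ ($w{\left(P \right)} = \frac{1}{P - 3} = \frac{1}{-3 + P}$)
$T = \frac{1}{5}$ ($T = \frac{1}{-3 + 8} = \frac{1}{5} \approx 0.2$)
$R{\left(z \right)} = \frac{1}{5}$
$R{\left(-128 \right)} - U{\left(5 \left(-7\right) \right)} = \frac{1}{5} - -219 = \frac{1}{5} + 219 = \frac{1096}{5}$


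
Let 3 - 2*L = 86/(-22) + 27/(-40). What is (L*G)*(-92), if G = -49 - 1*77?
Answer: 4835313/110 ≈ 43957.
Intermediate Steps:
G = -126 (G = -49 - 77 = -126)
L = 3337/880 (L = 3/2 - (86/(-22) + 27/(-40))/2 = 3/2 - (86*(-1/22) + 27*(-1/40))/2 = 3/2 - (-43/11 - 27/40)/2 = 3/2 - 1/2*(-2017/440) = 3/2 + 2017/880 = 3337/880 ≈ 3.7920)
(L*G)*(-92) = ((3337/880)*(-126))*(-92) = -210231/440*(-92) = 4835313/110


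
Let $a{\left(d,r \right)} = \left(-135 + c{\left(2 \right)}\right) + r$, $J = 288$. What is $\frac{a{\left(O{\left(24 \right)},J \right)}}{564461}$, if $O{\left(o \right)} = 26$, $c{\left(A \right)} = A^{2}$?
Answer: $\frac{157}{564461} \approx 0.00027814$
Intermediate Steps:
$a{\left(d,r \right)} = -131 + r$ ($a{\left(d,r \right)} = \left(-135 + 2^{2}\right) + r = \left(-135 + 4\right) + r = -131 + r$)
$\frac{a{\left(O{\left(24 \right)},J \right)}}{564461} = \frac{-131 + 288}{564461} = 157 \cdot \frac{1}{564461} = \frac{157}{564461}$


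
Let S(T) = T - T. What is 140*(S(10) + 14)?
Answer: 1960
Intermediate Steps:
S(T) = 0
140*(S(10) + 14) = 140*(0 + 14) = 140*14 = 1960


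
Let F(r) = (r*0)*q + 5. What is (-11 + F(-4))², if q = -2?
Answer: 36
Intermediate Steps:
F(r) = 5 (F(r) = (r*0)*(-2) + 5 = 0*(-2) + 5 = 0 + 5 = 5)
(-11 + F(-4))² = (-11 + 5)² = (-6)² = 36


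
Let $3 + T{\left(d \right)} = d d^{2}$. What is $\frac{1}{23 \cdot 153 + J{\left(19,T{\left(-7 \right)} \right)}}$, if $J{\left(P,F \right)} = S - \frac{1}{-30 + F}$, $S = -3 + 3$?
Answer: $\frac{376}{1323145} \approx 0.00028417$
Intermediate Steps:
$S = 0$
$T{\left(d \right)} = -3 + d^{3}$ ($T{\left(d \right)} = -3 + d d^{2} = -3 + d^{3}$)
$J{\left(P,F \right)} = - \frac{1}{-30 + F}$ ($J{\left(P,F \right)} = 0 - \frac{1}{-30 + F} = - \frac{1}{-30 + F}$)
$\frac{1}{23 \cdot 153 + J{\left(19,T{\left(-7 \right)} \right)}} = \frac{1}{23 \cdot 153 - \frac{1}{-30 + \left(-3 + \left(-7\right)^{3}\right)}} = \frac{1}{3519 - \frac{1}{-30 - 346}} = \frac{1}{3519 - \frac{1}{-376}} = \frac{1}{3519 - - \frac{1}{376}} = \frac{1}{3519 + \frac{1}{376}} = \frac{1}{\frac{1323145}{376}} = \frac{376}{1323145}$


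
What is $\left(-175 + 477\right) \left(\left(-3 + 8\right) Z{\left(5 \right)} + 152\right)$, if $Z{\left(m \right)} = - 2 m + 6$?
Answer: $39864$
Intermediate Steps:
$Z{\left(m \right)} = 6 - 2 m$
$\left(-175 + 477\right) \left(\left(-3 + 8\right) Z{\left(5 \right)} + 152\right) = \left(-175 + 477\right) \left(\left(-3 + 8\right) \left(6 - 10\right) + 152\right) = 302 \left(5 \left(6 - 10\right) + 152\right) = 302 \left(5 \left(-4\right) + 152\right) = 302 \left(-20 + 152\right) = 302 \cdot 132 = 39864$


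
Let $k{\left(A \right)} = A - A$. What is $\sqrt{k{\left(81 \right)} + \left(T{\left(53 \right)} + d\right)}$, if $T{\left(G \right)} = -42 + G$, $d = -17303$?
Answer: $2 i \sqrt{4323} \approx 131.5 i$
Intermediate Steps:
$k{\left(A \right)} = 0$
$\sqrt{k{\left(81 \right)} + \left(T{\left(53 \right)} + d\right)} = \sqrt{0 + \left(\left(-42 + 53\right) - 17303\right)} = \sqrt{0 + \left(11 - 17303\right)} = \sqrt{0 - 17292} = \sqrt{-17292} = 2 i \sqrt{4323}$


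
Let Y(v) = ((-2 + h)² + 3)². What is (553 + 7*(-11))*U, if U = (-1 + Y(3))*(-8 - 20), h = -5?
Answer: -36025584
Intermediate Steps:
Y(v) = 2704 (Y(v) = ((-2 - 5)² + 3)² = ((-7)² + 3)² = (49 + 3)² = 52² = 2704)
U = -75684 (U = (-1 + 2704)*(-8 - 20) = 2703*(-28) = -75684)
(553 + 7*(-11))*U = (553 + 7*(-11))*(-75684) = (553 - 77)*(-75684) = 476*(-75684) = -36025584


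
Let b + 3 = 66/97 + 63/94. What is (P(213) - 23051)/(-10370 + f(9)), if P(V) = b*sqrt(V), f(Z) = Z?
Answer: 23051/10361 + 15039*sqrt(213)/94471598 ≈ 2.2271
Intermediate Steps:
b = -15039/9118 (b = -3 + (66/97 + 63/94) = -3 + 12315/9118 = -15039/9118 ≈ -1.6494)
P(V) = -15039*sqrt(V)/9118
(P(213) - 23051)/(-10370 + f(9)) = (-15039*sqrt(213)/9118 - 23051)/(-10370 + 9) = (-23051 - 15039*sqrt(213)/9118)/(-10361) = (-23051 - 15039*sqrt(213)/9118)*(-1/10361) = 23051/10361 + 15039*sqrt(213)/94471598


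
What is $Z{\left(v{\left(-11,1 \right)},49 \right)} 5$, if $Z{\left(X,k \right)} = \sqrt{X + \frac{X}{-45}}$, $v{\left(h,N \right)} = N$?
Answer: $\frac{2 \sqrt{55}}{3} \approx 4.9441$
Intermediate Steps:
$Z{\left(X,k \right)} = \frac{2 \sqrt{55} \sqrt{X}}{15}$ ($Z{\left(X,k \right)} = \sqrt{X + X \left(- \frac{1}{45}\right)} = \sqrt{X - \frac{X}{45}} = \sqrt{\frac{44 X}{45}} = \frac{2 \sqrt{55} \sqrt{X}}{15}$)
$Z{\left(v{\left(-11,1 \right)},49 \right)} 5 = \frac{2 \sqrt{55} \sqrt{1}}{15} \cdot 5 = \frac{2}{15} \sqrt{55} \cdot 1 \cdot 5 = \frac{2 \sqrt{55}}{15} \cdot 5 = \frac{2 \sqrt{55}}{3}$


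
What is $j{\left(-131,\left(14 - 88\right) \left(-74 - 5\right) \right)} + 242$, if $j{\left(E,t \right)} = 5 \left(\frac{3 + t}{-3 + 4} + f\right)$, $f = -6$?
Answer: $29457$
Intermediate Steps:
$j{\left(E,t \right)} = -15 + 5 t$ ($j{\left(E,t \right)} = 5 \left(\frac{3 + t}{-3 + 4} - 6\right) = 5 \left(\frac{3 + t}{1} - 6\right) = 5 \left(\left(3 + t\right) 1 - 6\right) = 5 \left(\left(3 + t\right) - 6\right) = 5 \left(-3 + t\right) = -15 + 5 t$)
$j{\left(-131,\left(14 - 88\right) \left(-74 - 5\right) \right)} + 242 = \left(-15 + 5 \left(14 - 88\right) \left(-74 - 5\right)\right) + 242 = \left(-15 + 5 \left(\left(-74\right) \left(-79\right)\right)\right) + 242 = \left(-15 + 5 \cdot 5846\right) + 242 = \left(-15 + 29230\right) + 242 = 29215 + 242 = 29457$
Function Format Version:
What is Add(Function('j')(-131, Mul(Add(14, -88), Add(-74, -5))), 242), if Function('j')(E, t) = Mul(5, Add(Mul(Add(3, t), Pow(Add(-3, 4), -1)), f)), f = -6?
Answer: 29457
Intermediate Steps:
Function('j')(E, t) = Add(-15, Mul(5, t)) (Function('j')(E, t) = Mul(5, Add(Mul(Add(3, t), Pow(Add(-3, 4), -1)), -6)) = Mul(5, Add(Mul(Add(3, t), Pow(1, -1)), -6)) = Mul(5, Add(Mul(Add(3, t), 1), -6)) = Mul(5, Add(Add(3, t), -6)) = Mul(5, Add(-3, t)) = Add(-15, Mul(5, t)))
Add(Function('j')(-131, Mul(Add(14, -88), Add(-74, -5))), 242) = Add(Add(-15, Mul(5, Mul(Add(14, -88), Add(-74, -5)))), 242) = Add(Add(-15, Mul(5, Mul(-74, -79))), 242) = Add(Add(-15, Mul(5, 5846)), 242) = Add(Add(-15, 29230), 242) = Add(29215, 242) = 29457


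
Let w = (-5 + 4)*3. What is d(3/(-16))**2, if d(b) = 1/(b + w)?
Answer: 256/2601 ≈ 0.098424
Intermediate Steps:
w = -3 (w = -1*3 = -3)
d(b) = 1/(-3 + b) (d(b) = 1/(b - 3) = 1/(-3 + b))
d(3/(-16))**2 = (1/(-3 + 3/(-16)))**2 = (1/(-3 + 3*(-1/16)))**2 = (1/(-3 - 3/16))**2 = (1/(-51/16))**2 = (-16/51)**2 = 256/2601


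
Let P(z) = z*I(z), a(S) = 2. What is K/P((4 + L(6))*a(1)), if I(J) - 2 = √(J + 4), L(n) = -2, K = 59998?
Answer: -29999/4 + 29999*√2/4 ≈ 3106.5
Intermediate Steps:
I(J) = 2 + √(4 + J) (I(J) = 2 + √(J + 4) = 2 + √(4 + J))
P(z) = z*(2 + √(4 + z))
K/P((4 + L(6))*a(1)) = 59998/((((4 - 2)*2)*(2 + √(4 + (4 - 2)*2)))) = 59998/(((2*2)*(2 + √(4 + 2*2)))) = 59998/((4*(2 + √(4 + 4)))) = 59998/((4*(2 + √8))) = 59998/((4*(2 + 2*√2))) = 59998/(8 + 8*√2)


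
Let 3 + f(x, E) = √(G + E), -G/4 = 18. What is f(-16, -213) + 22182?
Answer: 22179 + I*√285 ≈ 22179.0 + 16.882*I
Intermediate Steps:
G = -72 (G = -4*18 = -72)
f(x, E) = -3 + √(-72 + E)
f(-16, -213) + 22182 = (-3 + √(-72 - 213)) + 22182 = (-3 + √(-285)) + 22182 = (-3 + I*√285) + 22182 = 22179 + I*√285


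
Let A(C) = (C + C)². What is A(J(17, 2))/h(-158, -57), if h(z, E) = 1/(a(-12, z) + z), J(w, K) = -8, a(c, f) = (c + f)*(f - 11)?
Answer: 7314432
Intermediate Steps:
a(c, f) = (-11 + f)*(c + f) (a(c, f) = (c + f)*(-11 + f) = (-11 + f)*(c + f))
A(C) = 4*C² (A(C) = (2*C)² = 4*C²)
h(z, E) = 1/(132 + z² - 22*z) (h(z, E) = 1/((z² - 11*(-12) - 11*z - 12*z) + z) = 1/((z² + 132 - 11*z - 12*z) + z) = 1/((132 + z² - 23*z) + z) = 1/(132 + z² - 22*z))
A(J(17, 2))/h(-158, -57) = (4*(-8)²)/(1/(132 + (-158)² - 22*(-158))) = (4*64)/(1/(132 + 24964 + 3476)) = 256/(1/28572) = 256*28572 = 7314432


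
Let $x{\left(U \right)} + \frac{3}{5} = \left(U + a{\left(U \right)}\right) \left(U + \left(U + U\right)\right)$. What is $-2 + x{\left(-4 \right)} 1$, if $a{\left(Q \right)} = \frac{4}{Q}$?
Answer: $\frac{287}{5} \approx 57.4$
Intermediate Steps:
$x{\left(U \right)} = - \frac{3}{5} + 3 U \left(U + \frac{4}{U}\right)$ ($x{\left(U \right)} = - \frac{3}{5} + \left(U + \frac{4}{U}\right) \left(U + \left(U + U\right)\right) = - \frac{3}{5} + \left(U + \frac{4}{U}\right) \left(U + 2 U\right) = - \frac{3}{5} + \left(U + \frac{4}{U}\right) 3 U = - \frac{3}{5} + 3 U \left(U + \frac{4}{U}\right)$)
$-2 + x{\left(-4 \right)} 1 = -2 + \left(\frac{57}{5} + 3 \left(-4\right)^{2}\right) 1 = -2 + \left(\frac{57}{5} + 3 \cdot 16\right) 1 = -2 + \left(\frac{57}{5} + 48\right) 1 = -2 + \frac{297}{5} \cdot 1 = -2 + \frac{297}{5} = \frac{287}{5}$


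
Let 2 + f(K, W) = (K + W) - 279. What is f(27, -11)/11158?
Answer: -265/11158 ≈ -0.023750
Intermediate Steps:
f(K, W) = -281 + K + W (f(K, W) = -2 + ((K + W) - 279) = -2 + (-279 + K + W) = -281 + K + W)
f(27, -11)/11158 = (-281 + 27 - 11)/11158 = -265*1/11158 = -265/11158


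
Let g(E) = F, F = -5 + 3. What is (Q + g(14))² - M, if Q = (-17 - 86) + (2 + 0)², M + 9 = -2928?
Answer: 13138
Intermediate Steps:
M = -2937 (M = -9 - 2928 = -2937)
Q = -99 (Q = -103 + 2² = -103 + 4 = -99)
F = -2
g(E) = -2
(Q + g(14))² - M = (-99 - 2)² - 1*(-2937) = (-101)² + 2937 = 10201 + 2937 = 13138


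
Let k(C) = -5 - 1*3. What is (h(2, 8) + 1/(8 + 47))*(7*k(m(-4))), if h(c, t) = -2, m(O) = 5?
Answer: 6104/55 ≈ 110.98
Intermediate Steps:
k(C) = -8 (k(C) = -5 - 3 = -8)
(h(2, 8) + 1/(8 + 47))*(7*k(m(-4))) = (-2 + 1/(8 + 47))*(7*(-8)) = (-2 + 1/55)*(-56) = -109/55*(-56) = 6104/55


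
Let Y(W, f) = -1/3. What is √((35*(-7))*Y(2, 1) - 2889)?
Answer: I*√25266/3 ≈ 52.984*I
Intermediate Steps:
Y(W, f) = -⅓ (Y(W, f) = -1*⅓ = -⅓)
√((35*(-7))*Y(2, 1) - 2889) = √((35*(-7))*(-⅓) - 2889) = √(-245*(-⅓) - 2889) = √(245/3 - 2889) = √(-8422/3) = I*√25266/3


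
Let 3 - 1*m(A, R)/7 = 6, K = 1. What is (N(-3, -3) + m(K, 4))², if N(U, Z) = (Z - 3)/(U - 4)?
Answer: 19881/49 ≈ 405.73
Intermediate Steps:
m(A, R) = -21 (m(A, R) = 21 - 7*6 = 21 - 42 = -21)
N(U, Z) = (-3 + Z)/(-4 + U)
(N(-3, -3) + m(K, 4))² = ((-3 - 3)/(-4 - 3) - 21)² = (-6/(-7) - 21)² = (-⅐*(-6) - 21)² = (6/7 - 21)² = (-141/7)² = 19881/49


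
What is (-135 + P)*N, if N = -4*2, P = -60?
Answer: 1560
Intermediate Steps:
N = -8
(-135 + P)*N = (-135 - 60)*(-8) = -195*(-8) = 1560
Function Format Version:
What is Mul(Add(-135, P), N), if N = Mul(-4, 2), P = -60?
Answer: 1560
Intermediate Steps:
N = -8
Mul(Add(-135, P), N) = Mul(Add(-135, -60), -8) = Mul(-195, -8) = 1560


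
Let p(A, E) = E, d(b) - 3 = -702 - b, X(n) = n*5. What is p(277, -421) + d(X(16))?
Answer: -1200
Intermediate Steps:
X(n) = 5*n
d(b) = -699 - b (d(b) = 3 + (-702 - b) = -699 - b)
p(277, -421) + d(X(16)) = -421 + (-699 - 5*16) = -421 + (-699 - 1*80) = -421 + (-699 - 80) = -421 - 779 = -1200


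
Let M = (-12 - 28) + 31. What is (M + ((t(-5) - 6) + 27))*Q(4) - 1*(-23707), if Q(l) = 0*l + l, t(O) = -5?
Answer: 23735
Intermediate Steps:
M = -9 (M = -40 + 31 = -9)
Q(l) = l (Q(l) = 0 + l = l)
(M + ((t(-5) - 6) + 27))*Q(4) - 1*(-23707) = (-9 + ((-5 - 6) + 27))*4 - 1*(-23707) = (-9 + (-11 + 27))*4 + 23707 = (-9 + 16)*4 + 23707 = 7*4 + 23707 = 28 + 23707 = 23735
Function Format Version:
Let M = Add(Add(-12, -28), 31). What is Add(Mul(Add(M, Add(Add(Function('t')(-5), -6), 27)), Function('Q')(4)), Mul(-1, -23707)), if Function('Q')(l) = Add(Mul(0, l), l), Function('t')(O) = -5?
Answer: 23735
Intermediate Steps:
M = -9 (M = Add(-40, 31) = -9)
Function('Q')(l) = l (Function('Q')(l) = Add(0, l) = l)
Add(Mul(Add(M, Add(Add(Function('t')(-5), -6), 27)), Function('Q')(4)), Mul(-1, -23707)) = Add(Mul(Add(-9, Add(Add(-5, -6), 27)), 4), Mul(-1, -23707)) = Add(Mul(Add(-9, Add(-11, 27)), 4), 23707) = Add(Mul(Add(-9, 16), 4), 23707) = Add(Mul(7, 4), 23707) = Add(28, 23707) = 23735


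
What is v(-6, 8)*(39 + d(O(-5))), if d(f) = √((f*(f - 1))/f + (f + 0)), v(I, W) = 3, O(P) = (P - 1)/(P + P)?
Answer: 117 + 3*√5/5 ≈ 118.34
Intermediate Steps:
O(P) = (-1 + P)/(2*P) (O(P) = (-1 + P)/((2*P)) = (-1 + P)*(1/(2*P)) = (-1 + P)/(2*P))
d(f) = √(-1 + 2*f) (d(f) = √((f*(-1 + f))/f + f) = √((-1 + f) + f) = √(-1 + 2*f))
v(-6, 8)*(39 + d(O(-5))) = 3*(39 + √(-1 + 2*((½)*(-1 - 5)/(-5)))) = 3*(39 + √(-1 + 2*((½)*(-⅕)*(-6)))) = 3*(39 + √(-1 + 2*(⅗))) = 3*(39 + √(-1 + 6/5)) = 3*(39 + √(⅕)) = 3*(39 + √5/5) = 117 + 3*√5/5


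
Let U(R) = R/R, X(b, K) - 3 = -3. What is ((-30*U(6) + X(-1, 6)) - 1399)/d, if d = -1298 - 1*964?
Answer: 1429/2262 ≈ 0.63174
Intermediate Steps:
X(b, K) = 0 (X(b, K) = 3 - 3 = 0)
U(R) = 1
d = -2262 (d = -1298 - 964 = -2262)
((-30*U(6) + X(-1, 6)) - 1399)/d = ((-30*1 + 0) - 1399)/(-2262) = ((-30 + 0) - 1399)*(-1/2262) = (-30 - 1399)*(-1/2262) = -1429*(-1/2262) = 1429/2262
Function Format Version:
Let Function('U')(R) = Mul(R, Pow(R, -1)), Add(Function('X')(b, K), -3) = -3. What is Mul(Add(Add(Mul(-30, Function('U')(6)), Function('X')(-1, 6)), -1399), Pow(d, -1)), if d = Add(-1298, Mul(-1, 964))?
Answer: Rational(1429, 2262) ≈ 0.63174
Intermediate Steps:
Function('X')(b, K) = 0 (Function('X')(b, K) = Add(3, -3) = 0)
Function('U')(R) = 1
d = -2262 (d = Add(-1298, -964) = -2262)
Mul(Add(Add(Mul(-30, Function('U')(6)), Function('X')(-1, 6)), -1399), Pow(d, -1)) = Mul(Add(Add(Mul(-30, 1), 0), -1399), Pow(-2262, -1)) = Mul(Add(Add(-30, 0), -1399), Rational(-1, 2262)) = Mul(Add(-30, -1399), Rational(-1, 2262)) = Mul(-1429, Rational(-1, 2262)) = Rational(1429, 2262)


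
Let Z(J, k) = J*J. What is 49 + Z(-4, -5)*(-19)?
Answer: -255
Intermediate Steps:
Z(J, k) = J²
49 + Z(-4, -5)*(-19) = 49 + (-4)²*(-19) = 49 + 16*(-19) = 49 - 304 = -255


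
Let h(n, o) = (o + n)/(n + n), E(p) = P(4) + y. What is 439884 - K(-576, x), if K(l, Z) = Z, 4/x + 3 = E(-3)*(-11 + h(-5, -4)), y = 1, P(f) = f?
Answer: 47067596/107 ≈ 4.3988e+5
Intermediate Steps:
E(p) = 5 (E(p) = 4 + 1 = 5)
h(n, o) = (n + o)/(2*n) (h(n, o) = (n + o)/((2*n)) = (n + o)*(1/(2*n)) = (n + o)/(2*n))
x = -8/107 (x = 4/(-3 + 5*(-11 + (½)*(-5 - 4)/(-5))) = 4/(-3 + 5*(-11 + (½)*(-⅕)*(-9))) = 4/(-3 + 5*(-11 + 9/10)) = 4/(-3 + 5*(-101/10)) = 4/(-3 - 101/2) = 4/(-107/2) = 4*(-2/107) = -8/107 ≈ -0.074766)
439884 - K(-576, x) = 439884 - 1*(-8/107) = 439884 + 8/107 = 47067596/107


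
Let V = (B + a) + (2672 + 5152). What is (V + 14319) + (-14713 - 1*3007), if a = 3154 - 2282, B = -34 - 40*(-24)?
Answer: 6221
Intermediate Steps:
B = 926 (B = -34 + 960 = 926)
a = 872
V = 9622 (V = (926 + 872) + (2672 + 5152) = 1798 + 7824 = 9622)
(V + 14319) + (-14713 - 1*3007) = (9622 + 14319) + (-14713 - 1*3007) = 23941 + (-14713 - 3007) = 23941 - 17720 = 6221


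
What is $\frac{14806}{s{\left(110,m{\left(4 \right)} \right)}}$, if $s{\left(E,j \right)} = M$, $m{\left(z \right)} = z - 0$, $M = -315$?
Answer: $- \frac{14806}{315} \approx -47.003$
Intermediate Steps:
$m{\left(z \right)} = z$ ($m{\left(z \right)} = z + 0 = z$)
$s{\left(E,j \right)} = -315$
$\frac{14806}{s{\left(110,m{\left(4 \right)} \right)}} = \frac{14806}{-315} = 14806 \left(- \frac{1}{315}\right) = - \frac{14806}{315}$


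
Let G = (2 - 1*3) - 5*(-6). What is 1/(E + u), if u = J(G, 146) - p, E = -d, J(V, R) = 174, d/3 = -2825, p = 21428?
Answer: -1/12779 ≈ -7.8253e-5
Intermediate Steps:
G = 29 (G = (2 - 3) + 30 = -1 + 30 = 29)
d = -8475 (d = 3*(-2825) = -8475)
E = 8475 (E = -1*(-8475) = 8475)
u = -21254 (u = 174 - 1*21428 = 174 - 21428 = -21254)
1/(E + u) = 1/(8475 - 21254) = 1/(-12779) = -1/12779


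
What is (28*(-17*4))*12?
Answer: -22848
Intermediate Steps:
(28*(-17*4))*12 = (28*(-68))*12 = -1904*12 = -22848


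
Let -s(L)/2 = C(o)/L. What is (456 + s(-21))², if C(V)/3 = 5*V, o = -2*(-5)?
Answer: 10837264/49 ≈ 2.2117e+5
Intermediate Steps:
o = 10
C(V) = 15*V (C(V) = 3*(5*V) = 15*V)
s(L) = -300/L (s(L) = -2*15*10/L = -300/L)
(456 + s(-21))² = (456 - 300/(-21))² = (456 - 300*(-1/21))² = (456 + 100/7)² = (3292/7)² = 10837264/49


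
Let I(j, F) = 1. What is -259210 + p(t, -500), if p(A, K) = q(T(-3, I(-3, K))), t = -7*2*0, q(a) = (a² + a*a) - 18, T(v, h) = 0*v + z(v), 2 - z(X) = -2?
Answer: -259196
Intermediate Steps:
z(X) = 4 (z(X) = 2 - 1*(-2) = 2 + 2 = 4)
T(v, h) = 4 (T(v, h) = 0*v + 4 = 0 + 4 = 4)
q(a) = -18 + 2*a² (q(a) = (a² + a²) - 18 = 2*a² - 18 = -18 + 2*a²)
t = 0 (t = -14*0 = 0)
p(A, K) = 14 (p(A, K) = -18 + 2*4² = -18 + 2*16 = -18 + 32 = 14)
-259210 + p(t, -500) = -259210 + 14 = -259196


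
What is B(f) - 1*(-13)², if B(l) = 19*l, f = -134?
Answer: -2715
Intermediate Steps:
B(f) - 1*(-13)² = 19*(-134) - 1*(-13)² = -2546 - 1*169 = -2546 - 169 = -2715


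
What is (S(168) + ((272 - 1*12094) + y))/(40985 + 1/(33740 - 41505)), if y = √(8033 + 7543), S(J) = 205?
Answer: -90206005/318248524 + 7765*√3894/159124262 ≈ -0.28040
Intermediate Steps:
y = 2*√3894 (y = √15576 = 2*√3894 ≈ 124.80)
(S(168) + ((272 - 1*12094) + y))/(40985 + 1/(33740 - 41505)) = (205 + ((272 - 1*12094) + 2*√3894))/(40985 + 1/(33740 - 41505)) = (205 + ((272 - 12094) + 2*√3894))/(40985 + 1/(-7765)) = (205 + (-11822 + 2*√3894))/(40985 - 1/7765) = (-11617 + 2*√3894)/(318248524/7765) = (-11617 + 2*√3894)*(7765/318248524) = -90206005/318248524 + 7765*√3894/159124262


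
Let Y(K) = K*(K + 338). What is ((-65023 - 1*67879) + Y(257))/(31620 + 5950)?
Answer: 20013/37570 ≈ 0.53269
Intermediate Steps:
Y(K) = K*(338 + K)
((-65023 - 1*67879) + Y(257))/(31620 + 5950) = ((-65023 - 1*67879) + 257*(338 + 257))/(31620 + 5950) = ((-65023 - 67879) + 257*595)/37570 = (-132902 + 152915)*(1/37570) = 20013*(1/37570) = 20013/37570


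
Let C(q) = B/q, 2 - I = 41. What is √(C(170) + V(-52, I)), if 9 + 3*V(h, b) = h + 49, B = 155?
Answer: I*√3570/34 ≈ 1.7573*I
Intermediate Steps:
I = -39 (I = 2 - 1*41 = 2 - 41 = -39)
V(h, b) = 40/3 + h/3 (V(h, b) = -3 + (h + 49)/3 = -3 + (49 + h)/3 = -3 + (49/3 + h/3) = 40/3 + h/3)
C(q) = 155/q
√(C(170) + V(-52, I)) = √(155/170 + (40/3 + (⅓)*(-52))) = √(155*(1/170) + (40/3 - 52/3)) = √(31/34 - 4) = √(-105/34) = I*√3570/34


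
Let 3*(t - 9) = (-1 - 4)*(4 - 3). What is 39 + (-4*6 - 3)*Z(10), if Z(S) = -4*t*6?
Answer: 4791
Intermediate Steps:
t = 22/3 (t = 9 + ((-1 - 4)*(4 - 3))/3 = 9 + (-5*1)/3 = 9 + (⅓)*(-5) = 9 - 5/3 = 22/3 ≈ 7.3333)
Z(S) = -176 (Z(S) = -4*22/3*6 = -88/3*6 = -176)
39 + (-4*6 - 3)*Z(10) = 39 + (-4*6 - 3)*(-176) = 39 + (-24 - 3)*(-176) = 39 - 27*(-176) = 39 + 4752 = 4791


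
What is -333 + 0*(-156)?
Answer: -333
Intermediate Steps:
-333 + 0*(-156) = -333 + 0 = -333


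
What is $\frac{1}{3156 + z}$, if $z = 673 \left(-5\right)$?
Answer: $- \frac{1}{209} \approx -0.0047847$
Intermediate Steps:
$z = -3365$
$\frac{1}{3156 + z} = \frac{1}{3156 - 3365} = \frac{1}{-209} = - \frac{1}{209}$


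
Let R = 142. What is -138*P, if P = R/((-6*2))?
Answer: 1633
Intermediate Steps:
P = -71/6 (P = 142/((-6*2)) = 142/(-12) = 142*(-1/12) = -71/6 ≈ -11.833)
-138*P = -138*(-71/6) = 1633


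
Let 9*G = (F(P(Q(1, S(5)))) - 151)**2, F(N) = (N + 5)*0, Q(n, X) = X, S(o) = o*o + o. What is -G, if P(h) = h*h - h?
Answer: -22801/9 ≈ -2533.4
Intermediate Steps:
S(o) = o + o**2 (S(o) = o**2 + o = o + o**2)
P(h) = h**2 - h
F(N) = 0 (F(N) = (5 + N)*0 = 0)
G = 22801/9 (G = (0 - 151)**2/9 = (1/9)*(-151)**2 = (1/9)*22801 = 22801/9 ≈ 2533.4)
-G = -1*22801/9 = -22801/9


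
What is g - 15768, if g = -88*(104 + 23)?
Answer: -26944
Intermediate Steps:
g = -11176 (g = -88*127 = -11176)
g - 15768 = -11176 - 15768 = -26944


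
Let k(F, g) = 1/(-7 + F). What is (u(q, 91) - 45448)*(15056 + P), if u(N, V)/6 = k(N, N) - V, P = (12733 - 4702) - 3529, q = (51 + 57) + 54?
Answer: -139430233712/155 ≈ -8.9955e+8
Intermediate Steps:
q = 162 (q = 108 + 54 = 162)
P = 4502 (P = 8031 - 3529 = 4502)
u(N, V) = -6*V + 6/(-7 + N) (u(N, V) = 6*(1/(-7 + N) - V) = -6*V + 6/(-7 + N))
(u(q, 91) - 45448)*(15056 + P) = (6*(1 - 1*91*(-7 + 162))/(-7 + 162) - 45448)*(15056 + 4502) = (6*(1 - 1*91*155)/155 - 45448)*19558 = (6*(1/155)*(1 - 14105) - 45448)*19558 = (6*(1/155)*(-14104) - 45448)*19558 = (-84624/155 - 45448)*19558 = -7129064/155*19558 = -139430233712/155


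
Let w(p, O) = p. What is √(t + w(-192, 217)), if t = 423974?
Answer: √423782 ≈ 650.99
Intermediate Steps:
√(t + w(-192, 217)) = √(423974 - 192) = √423782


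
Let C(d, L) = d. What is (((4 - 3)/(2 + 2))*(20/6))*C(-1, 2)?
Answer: -⅚ ≈ -0.83333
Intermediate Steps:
(((4 - 3)/(2 + 2))*(20/6))*C(-1, 2) = (((4 - 3)/(2 + 2))*(20/6))*(-1) = ((1/4)*(20*(⅙)))*(-1) = ((1*(¼))*(10/3))*(-1) = ((¼)*(10/3))*(-1) = (⅚)*(-1) = -⅚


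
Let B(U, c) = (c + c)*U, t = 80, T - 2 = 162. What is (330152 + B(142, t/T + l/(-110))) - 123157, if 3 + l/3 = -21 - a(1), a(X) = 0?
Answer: 467505309/2255 ≈ 2.0732e+5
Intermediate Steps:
T = 164 (T = 2 + 162 = 164)
l = -72 (l = -9 + 3*(-21 - 1*0) = -9 + 3*(-21 + 0) = -9 + 3*(-21) = -9 - 63 = -72)
B(U, c) = 2*U*c (B(U, c) = (2*c)*U = 2*U*c)
(330152 + B(142, t/T + l/(-110))) - 123157 = (330152 + 2*142*(80/164 - 72/(-110))) - 123157 = (330152 + 2*142*(80*(1/164) - 72*(-1/110))) - 123157 = (330152 + 2*142*(20/41 + 36/55)) - 123157 = (330152 + 2*142*(2576/2255)) - 123157 = (330152 + 731584/2255) - 123157 = 745224344/2255 - 123157 = 467505309/2255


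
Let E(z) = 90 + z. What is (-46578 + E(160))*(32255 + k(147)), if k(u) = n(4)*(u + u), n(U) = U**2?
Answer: -1712236552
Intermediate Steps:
k(u) = 32*u (k(u) = 4**2*(u + u) = 16*(2*u) = 32*u)
(-46578 + E(160))*(32255 + k(147)) = (-46578 + (90 + 160))*(32255 + 32*147) = (-46578 + 250)*(32255 + 4704) = -46328*36959 = -1712236552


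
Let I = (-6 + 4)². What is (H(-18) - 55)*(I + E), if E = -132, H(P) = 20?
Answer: 4480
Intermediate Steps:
I = 4 (I = (-2)² = 4)
(H(-18) - 55)*(I + E) = (20 - 55)*(4 - 132) = -35*(-128) = 4480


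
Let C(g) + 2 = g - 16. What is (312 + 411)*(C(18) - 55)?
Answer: -39765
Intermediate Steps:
C(g) = -18 + g (C(g) = -2 + (g - 16) = -2 + (-16 + g) = -18 + g)
(312 + 411)*(C(18) - 55) = (312 + 411)*((-18 + 18) - 55) = 723*(0 - 55) = 723*(-55) = -39765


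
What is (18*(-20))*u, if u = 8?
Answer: -2880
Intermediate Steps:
(18*(-20))*u = (18*(-20))*8 = -360*8 = -2880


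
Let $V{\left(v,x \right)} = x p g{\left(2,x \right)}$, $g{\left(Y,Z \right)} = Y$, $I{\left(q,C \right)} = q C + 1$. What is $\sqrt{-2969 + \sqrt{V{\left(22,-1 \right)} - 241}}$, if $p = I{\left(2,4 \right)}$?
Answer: $\sqrt{-2969 + i \sqrt{259}} \approx 0.1477 + 54.489 i$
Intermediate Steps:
$I{\left(q,C \right)} = 1 + C q$ ($I{\left(q,C \right)} = C q + 1 = 1 + C q$)
$p = 9$ ($p = 1 + 4 \cdot 2 = 1 + 8 = 9$)
$V{\left(v,x \right)} = 18 x$ ($V{\left(v,x \right)} = x 9 \cdot 2 = 9 x 2 = 18 x$)
$\sqrt{-2969 + \sqrt{V{\left(22,-1 \right)} - 241}} = \sqrt{-2969 + \sqrt{18 \left(-1\right) - 241}} = \sqrt{-2969 + \sqrt{-18 - 241}} = \sqrt{-2969 + \sqrt{-259}} = \sqrt{-2969 + i \sqrt{259}}$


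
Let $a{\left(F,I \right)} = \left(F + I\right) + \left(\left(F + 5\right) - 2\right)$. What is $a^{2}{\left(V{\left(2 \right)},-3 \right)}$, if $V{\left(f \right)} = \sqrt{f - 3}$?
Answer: $-4$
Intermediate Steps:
$V{\left(f \right)} = \sqrt{-3 + f}$
$a{\left(F,I \right)} = 3 + I + 2 F$ ($a{\left(F,I \right)} = \left(F + I\right) + \left(\left(5 + F\right) - 2\right) = \left(F + I\right) + \left(3 + F\right) = 3 + I + 2 F$)
$a^{2}{\left(V{\left(2 \right)},-3 \right)} = \left(3 - 3 + 2 \sqrt{-3 + 2}\right)^{2} = \left(3 - 3 + 2 \sqrt{-1}\right)^{2} = \left(3 - 3 + 2 i\right)^{2} = \left(2 i\right)^{2} = -4$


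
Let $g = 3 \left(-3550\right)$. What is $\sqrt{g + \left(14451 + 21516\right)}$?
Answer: $3 \sqrt{2813} \approx 159.11$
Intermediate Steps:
$g = -10650$
$\sqrt{g + \left(14451 + 21516\right)} = \sqrt{-10650 + \left(14451 + 21516\right)} = \sqrt{-10650 + 35967} = \sqrt{25317} = 3 \sqrt{2813}$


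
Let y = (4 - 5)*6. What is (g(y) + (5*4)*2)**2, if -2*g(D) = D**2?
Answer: 484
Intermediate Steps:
y = -6 (y = -1*6 = -6)
g(D) = -D**2/2
(g(y) + (5*4)*2)**2 = (-1/2*(-6)**2 + (5*4)*2)**2 = (-1/2*36 + 20*2)**2 = (-18 + 40)**2 = 22**2 = 484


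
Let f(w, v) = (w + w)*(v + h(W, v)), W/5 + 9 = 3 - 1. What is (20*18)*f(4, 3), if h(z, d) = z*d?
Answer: -293760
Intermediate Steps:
W = -35 (W = -45 + 5*(3 - 1) = -45 + 5*2 = -45 + 10 = -35)
h(z, d) = d*z
f(w, v) = -68*v*w (f(w, v) = (w + w)*(v + v*(-35)) = (2*w)*(v - 35*v) = (2*w)*(-34*v) = -68*v*w)
(20*18)*f(4, 3) = (20*18)*(-68*3*4) = 360*(-816) = -293760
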